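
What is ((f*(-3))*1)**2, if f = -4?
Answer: 144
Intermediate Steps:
((f*(-3))*1)**2 = (-4*(-3)*1)**2 = (12*1)**2 = 12**2 = 144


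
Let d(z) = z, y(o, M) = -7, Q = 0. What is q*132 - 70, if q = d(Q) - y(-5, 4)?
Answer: 854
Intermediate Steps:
q = 7 (q = 0 - 1*(-7) = 0 + 7 = 7)
q*132 - 70 = 7*132 - 70 = 924 - 70 = 854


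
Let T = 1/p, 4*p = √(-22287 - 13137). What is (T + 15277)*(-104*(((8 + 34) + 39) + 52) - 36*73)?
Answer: -251459420 + 8230*I*√246/369 ≈ -2.5146e+8 + 349.82*I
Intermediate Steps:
p = 3*I*√246 (p = √(-22287 - 13137)/4 = √(-35424)/4 = (12*I*√246)/4 = 3*I*√246 ≈ 47.053*I)
T = -I*√246/738 (T = 1/(3*I*√246) = -I*√246/738 ≈ -0.021253*I)
(T + 15277)*(-104*(((8 + 34) + 39) + 52) - 36*73) = (-I*√246/738 + 15277)*(-104*(((8 + 34) + 39) + 52) - 36*73) = (15277 - I*√246/738)*(-104*((42 + 39) + 52) - 2628) = (15277 - I*√246/738)*(-104*(81 + 52) - 2628) = (15277 - I*√246/738)*(-104*133 - 2628) = (15277 - I*√246/738)*(-13832 - 2628) = (15277 - I*√246/738)*(-16460) = -251459420 + 8230*I*√246/369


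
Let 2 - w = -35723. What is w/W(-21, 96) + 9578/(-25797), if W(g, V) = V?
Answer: 102297593/275168 ≈ 371.76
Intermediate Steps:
w = 35725 (w = 2 - 1*(-35723) = 2 + 35723 = 35725)
w/W(-21, 96) + 9578/(-25797) = 35725/96 + 9578/(-25797) = 35725*(1/96) + 9578*(-1/25797) = 35725/96 - 9578/25797 = 102297593/275168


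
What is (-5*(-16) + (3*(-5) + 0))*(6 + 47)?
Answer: 3445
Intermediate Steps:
(-5*(-16) + (3*(-5) + 0))*(6 + 47) = (80 + (-15 + 0))*53 = (80 - 15)*53 = 65*53 = 3445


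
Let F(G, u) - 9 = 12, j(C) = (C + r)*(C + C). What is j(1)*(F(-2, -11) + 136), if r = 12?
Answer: 4082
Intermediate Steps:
j(C) = 2*C*(12 + C) (j(C) = (C + 12)*(C + C) = (12 + C)*(2*C) = 2*C*(12 + C))
F(G, u) = 21 (F(G, u) = 9 + 12 = 21)
j(1)*(F(-2, -11) + 136) = (2*1*(12 + 1))*(21 + 136) = (2*1*13)*157 = 26*157 = 4082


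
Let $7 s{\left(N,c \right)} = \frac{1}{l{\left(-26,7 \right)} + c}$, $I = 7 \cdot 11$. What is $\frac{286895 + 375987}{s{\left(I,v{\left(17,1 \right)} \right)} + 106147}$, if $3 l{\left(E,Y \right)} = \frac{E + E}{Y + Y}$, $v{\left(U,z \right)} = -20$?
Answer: $\frac{295645372}{47341559} \approx 6.2449$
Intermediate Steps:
$l{\left(E,Y \right)} = \frac{E}{3 Y}$ ($l{\left(E,Y \right)} = \frac{\left(E + E\right) \frac{1}{Y + Y}}{3} = \frac{2 E \frac{1}{2 Y}}{3} = \frac{E \frac{1}{Y}}{3} = \frac{E}{3 Y}$)
$I = 77$
$s{\left(N,c \right)} = \frac{1}{7 \left(- \frac{26}{21} + c\right)}$ ($s{\left(N,c \right)} = \frac{1}{7 \left(\frac{1}{3} \left(-26\right) \frac{1}{7} + c\right)} = \frac{1}{7 \left(- \frac{26}{21} + c\right)}$)
$\frac{286895 + 375987}{s{\left(I,v{\left(17,1 \right)} \right)} + 106147} = \frac{286895 + 375987}{\frac{3}{-26 + 21 \left(-20\right)} + 106147} = \frac{662882}{\frac{3}{-26 - 420} + 106147} = \frac{662882}{\frac{3}{-446} + 106147} = \frac{662882}{3 \left(- \frac{1}{446}\right) + 106147} = \frac{662882}{- \frac{3}{446} + 106147} = \frac{662882}{\frac{47341559}{446}} = 662882 \cdot \frac{446}{47341559} = \frac{295645372}{47341559}$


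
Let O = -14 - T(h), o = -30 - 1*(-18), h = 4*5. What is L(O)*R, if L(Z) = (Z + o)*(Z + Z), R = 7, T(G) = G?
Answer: 21896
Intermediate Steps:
h = 20
o = -12 (o = -30 + 18 = -12)
O = -34 (O = -14 - 1*20 = -14 - 20 = -34)
L(Z) = 2*Z*(-12 + Z) (L(Z) = (Z - 12)*(Z + Z) = (-12 + Z)*(2*Z) = 2*Z*(-12 + Z))
L(O)*R = (2*(-34)*(-12 - 34))*7 = (2*(-34)*(-46))*7 = 3128*7 = 21896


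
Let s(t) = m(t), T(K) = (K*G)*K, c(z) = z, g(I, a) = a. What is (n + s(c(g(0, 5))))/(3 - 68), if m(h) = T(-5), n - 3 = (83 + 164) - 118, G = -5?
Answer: -7/65 ≈ -0.10769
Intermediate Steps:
n = 132 (n = 3 + ((83 + 164) - 118) = 3 + (247 - 118) = 3 + 129 = 132)
T(K) = -5*K² (T(K) = (K*(-5))*K = (-5*K)*K = -5*K²)
m(h) = -125 (m(h) = -5*(-5)² = -5*25 = -125)
s(t) = -125
(n + s(c(g(0, 5))))/(3 - 68) = (132 - 125)/(3 - 68) = 7/(-65) = 7*(-1/65) = -7/65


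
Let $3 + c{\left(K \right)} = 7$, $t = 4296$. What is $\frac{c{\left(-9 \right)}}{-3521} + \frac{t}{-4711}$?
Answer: $- \frac{2163580}{2369633} \approx -0.91304$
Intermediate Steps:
$c{\left(K \right)} = 4$ ($c{\left(K \right)} = -3 + 7 = 4$)
$\frac{c{\left(-9 \right)}}{-3521} + \frac{t}{-4711} = \frac{4}{-3521} + \frac{4296}{-4711} = 4 \left(- \frac{1}{3521}\right) + 4296 \left(- \frac{1}{4711}\right) = - \frac{4}{3521} - \frac{4296}{4711} = - \frac{2163580}{2369633}$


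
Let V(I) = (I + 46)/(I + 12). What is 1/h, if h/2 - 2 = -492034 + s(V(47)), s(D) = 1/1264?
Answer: -632/621928447 ≈ -1.0162e-6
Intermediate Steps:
V(I) = (46 + I)/(12 + I)
s(D) = 1/1264
h = -621928447/632 (h = 4 + 2*(-492034 + 1/1264) = 4 + 2*(-621930975/1264) = 4 - 621930975/632 = -621928447/632 ≈ -9.8406e+5)
1/h = 1/(-621928447/632) = -632/621928447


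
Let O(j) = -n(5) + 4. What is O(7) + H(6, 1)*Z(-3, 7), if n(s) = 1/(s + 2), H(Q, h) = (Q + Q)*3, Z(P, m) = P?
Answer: -729/7 ≈ -104.14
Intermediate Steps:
H(Q, h) = 6*Q (H(Q, h) = (2*Q)*3 = 6*Q)
n(s) = 1/(2 + s)
O(j) = 27/7 (O(j) = -1/(2 + 5) + 4 = -1/7 + 4 = -1*⅐ + 4 = -⅐ + 4 = 27/7)
O(7) + H(6, 1)*Z(-3, 7) = 27/7 + (6*6)*(-3) = 27/7 + 36*(-3) = 27/7 - 108 = -729/7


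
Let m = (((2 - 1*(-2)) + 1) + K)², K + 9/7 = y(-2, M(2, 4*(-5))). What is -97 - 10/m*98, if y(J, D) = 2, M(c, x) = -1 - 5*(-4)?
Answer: -10161/80 ≈ -127.01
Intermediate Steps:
M(c, x) = 19 (M(c, x) = -1 + 20 = 19)
K = 5/7 (K = -9/7 + 2 = 5/7 ≈ 0.71429)
m = 1600/49 (m = (((2 - 1*(-2)) + 1) + 5/7)² = (((2 + 2) + 1) + 5/7)² = ((4 + 1) + 5/7)² = (5 + 5/7)² = (40/7)² = 1600/49 ≈ 32.653)
-97 - 10/m*98 = -97 - 10/1600/49*98 = -97 - 10*49/1600*98 = -97 - 49/160*98 = -97 - 2401/80 = -10161/80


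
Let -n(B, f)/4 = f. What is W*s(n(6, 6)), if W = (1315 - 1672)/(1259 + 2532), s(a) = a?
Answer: 504/223 ≈ 2.2601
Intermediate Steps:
n(B, f) = -4*f
W = -21/223 (W = -357/3791 = -357*1/3791 = -21/223 ≈ -0.094170)
W*s(n(6, 6)) = -(-84)*6/223 = -21/223*(-24) = 504/223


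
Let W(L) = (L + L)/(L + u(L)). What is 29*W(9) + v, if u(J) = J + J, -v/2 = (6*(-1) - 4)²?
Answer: -542/3 ≈ -180.67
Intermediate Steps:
v = -200 (v = -2*(6*(-1) - 4)² = -2*(-6 - 4)² = -2*(-10)² = -2*100 = -200)
u(J) = 2*J
W(L) = ⅔ (W(L) = (L + L)/(L + 2*L) = (2*L)/((3*L)) = (2*L)*(1/(3*L)) = ⅔)
29*W(9) + v = 29*(⅔) - 200 = 58/3 - 200 = -542/3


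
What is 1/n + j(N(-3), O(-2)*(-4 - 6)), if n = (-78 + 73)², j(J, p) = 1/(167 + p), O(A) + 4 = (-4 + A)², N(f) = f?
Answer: 128/3825 ≈ 0.033464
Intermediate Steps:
O(A) = -4 + (-4 + A)²
n = 25 (n = (-5)² = 25)
1/n + j(N(-3), O(-2)*(-4 - 6)) = 1/25 + 1/(167 + (-4 + (-4 - 2)²)*(-4 - 6)) = 1/25 + 1/(167 + (-4 + (-6)²)*(-10)) = 1/25 + 1/(167 + (-4 + 36)*(-10)) = 1/25 + 1/(167 + 32*(-10)) = 1/25 + 1/(167 - 320) = 1/25 + 1/(-153) = 1/25 - 1/153 = 128/3825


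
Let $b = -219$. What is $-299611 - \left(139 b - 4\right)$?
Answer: $-269166$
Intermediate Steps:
$-299611 - \left(139 b - 4\right) = -299611 - \left(139 \left(-219\right) - 4\right) = -299611 - \left(-30441 - 4\right) = -299611 - -30445 = -299611 + 30445 = -269166$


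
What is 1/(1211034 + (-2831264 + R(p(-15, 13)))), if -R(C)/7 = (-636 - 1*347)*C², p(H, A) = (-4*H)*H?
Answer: 1/5571989770 ≈ 1.7947e-10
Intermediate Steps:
p(H, A) = -4*H²
R(C) = 6881*C² (R(C) = -7*(-636 - 1*347)*C² = -7*(-636 - 347)*C² = -(-6881)*C² = 6881*C²)
1/(1211034 + (-2831264 + R(p(-15, 13)))) = 1/(1211034 + (-2831264 + 6881*(-4*(-15)²)²)) = 1/(1211034 + (-2831264 + 6881*(-4*225)²)) = 1/(1211034 + (-2831264 + 6881*(-900)²)) = 1/(1211034 + (-2831264 + 6881*810000)) = 1/(1211034 + (-2831264 + 5573610000)) = 1/(1211034 + 5570778736) = 1/5571989770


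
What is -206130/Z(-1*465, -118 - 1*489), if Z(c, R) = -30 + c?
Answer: 13742/33 ≈ 416.42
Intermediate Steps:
-206130/Z(-1*465, -118 - 1*489) = -206130/(-30 - 1*465) = -206130/(-30 - 465) = -206130/(-495) = -206130*(-1/495) = 13742/33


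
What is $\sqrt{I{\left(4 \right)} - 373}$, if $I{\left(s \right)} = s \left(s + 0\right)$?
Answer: $i \sqrt{357} \approx 18.894 i$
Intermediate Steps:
$I{\left(s \right)} = s^{2}$ ($I{\left(s \right)} = s s = s^{2}$)
$\sqrt{I{\left(4 \right)} - 373} = \sqrt{4^{2} - 373} = \sqrt{16 - 373} = \sqrt{-357} = i \sqrt{357}$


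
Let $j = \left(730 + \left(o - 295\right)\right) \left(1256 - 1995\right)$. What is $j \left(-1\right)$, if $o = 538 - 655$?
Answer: $235002$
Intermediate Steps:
$o = -117$ ($o = 538 - 655 = -117$)
$j = -235002$ ($j = \left(730 - 412\right) \left(1256 - 1995\right) = \left(730 - 412\right) \left(-739\right) = 318 \left(-739\right) = -235002$)
$j \left(-1\right) = \left(-235002\right) \left(-1\right) = 235002$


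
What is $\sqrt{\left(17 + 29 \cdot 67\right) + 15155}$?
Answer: $\sqrt{17115} \approx 130.82$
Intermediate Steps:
$\sqrt{\left(17 + 29 \cdot 67\right) + 15155} = \sqrt{\left(17 + 1943\right) + 15155} = \sqrt{1960 + 15155} = \sqrt{17115}$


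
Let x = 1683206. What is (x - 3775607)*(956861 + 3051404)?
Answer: -8386897694265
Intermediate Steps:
(x - 3775607)*(956861 + 3051404) = (1683206 - 3775607)*(956861 + 3051404) = -2092401*4008265 = -8386897694265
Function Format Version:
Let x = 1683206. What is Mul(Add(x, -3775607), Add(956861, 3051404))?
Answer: -8386897694265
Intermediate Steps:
Mul(Add(x, -3775607), Add(956861, 3051404)) = Mul(Add(1683206, -3775607), Add(956861, 3051404)) = Mul(-2092401, 4008265) = -8386897694265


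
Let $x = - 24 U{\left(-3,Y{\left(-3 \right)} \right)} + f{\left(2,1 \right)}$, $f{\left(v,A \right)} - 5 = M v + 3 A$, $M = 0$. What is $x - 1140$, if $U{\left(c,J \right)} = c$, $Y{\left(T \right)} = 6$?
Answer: $-1060$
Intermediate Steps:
$f{\left(v,A \right)} = 5 + 3 A$ ($f{\left(v,A \right)} = 5 + \left(0 v + 3 A\right) = 5 + \left(0 + 3 A\right) = 5 + 3 A$)
$x = 80$ ($x = \left(-24\right) \left(-3\right) + \left(5 + 3 \cdot 1\right) = 72 + \left(5 + 3\right) = 72 + 8 = 80$)
$x - 1140 = 80 - 1140 = -1060$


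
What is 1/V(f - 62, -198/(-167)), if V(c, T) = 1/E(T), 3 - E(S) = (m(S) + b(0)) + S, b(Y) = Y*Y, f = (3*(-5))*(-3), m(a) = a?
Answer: 105/167 ≈ 0.62874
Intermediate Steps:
f = 45 (f = -15*(-3) = 45)
b(Y) = Y**2
E(S) = 3 - 2*S (E(S) = 3 - ((S + 0**2) + S) = 3 - ((S + 0) + S) = 3 - (S + S) = 3 - 2*S)
V(c, T) = 1/(3 - 2*T)
1/V(f - 62, -198/(-167)) = 1/(-1/(-3 + 2*(-198/(-167)))) = 1/(-1/(-3 + 2*(-198*(-1/167)))) = 1/(-1/(-3 + 2*(198/167))) = 1/(-1/(-3 + 396/167)) = 1/(-1/(-105/167)) = 1/(-1*(-167/105)) = 1/(167/105) = 105/167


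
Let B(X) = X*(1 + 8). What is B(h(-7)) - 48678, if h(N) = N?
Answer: -48741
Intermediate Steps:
B(X) = 9*X (B(X) = X*9 = 9*X)
B(h(-7)) - 48678 = 9*(-7) - 48678 = -63 - 48678 = -48741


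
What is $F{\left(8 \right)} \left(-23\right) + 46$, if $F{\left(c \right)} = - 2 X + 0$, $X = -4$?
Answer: $-138$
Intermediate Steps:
$F{\left(c \right)} = 8$ ($F{\left(c \right)} = \left(-2\right) \left(-4\right) + 0 = 8 + 0 = 8$)
$F{\left(8 \right)} \left(-23\right) + 46 = 8 \left(-23\right) + 46 = -184 + 46 = -138$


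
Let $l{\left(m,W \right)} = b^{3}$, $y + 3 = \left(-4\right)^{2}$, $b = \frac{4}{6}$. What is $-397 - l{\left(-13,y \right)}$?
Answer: $- \frac{10727}{27} \approx -397.3$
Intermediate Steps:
$b = \frac{2}{3}$ ($b = 4 \cdot \frac{1}{6} = \frac{2}{3} \approx 0.66667$)
$y = 13$ ($y = -3 + \left(-4\right)^{2} = -3 + 16 = 13$)
$l{\left(m,W \right)} = \frac{8}{27}$ ($l{\left(m,W \right)} = \left(\frac{2}{3}\right)^{3} = \frac{8}{27}$)
$-397 - l{\left(-13,y \right)} = -397 - \frac{8}{27} = - \frac{10727}{27}$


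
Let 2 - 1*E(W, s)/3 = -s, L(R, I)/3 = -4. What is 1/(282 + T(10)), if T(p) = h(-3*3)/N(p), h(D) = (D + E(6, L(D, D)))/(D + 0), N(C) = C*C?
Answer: 300/84613 ≈ 0.0035456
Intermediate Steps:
L(R, I) = -12 (L(R, I) = 3*(-4) = -12)
E(W, s) = 6 + 3*s (E(W, s) = 6 - (-3)*s = 6 + 3*s)
N(C) = C**2
h(D) = (-30 + D)/D (h(D) = (D + (6 + 3*(-12)))/(D + 0) = (D + (6 - 36))/D = (D - 30)/D = (-30 + D)/D)
T(p) = 13/(3*p**2) (T(p) = ((-30 - 3*3)/((-3*3)))/(p**2) = ((-30 - 9)/(-9))/p**2 = (-1/9*(-39))/p**2 = 13/(3*p**2))
1/(282 + T(10)) = 1/(282 + (13/3)/10**2) = 1/(282 + (13/3)*(1/100)) = 1/(282 + 13/300) = 1/(84613/300) = 300/84613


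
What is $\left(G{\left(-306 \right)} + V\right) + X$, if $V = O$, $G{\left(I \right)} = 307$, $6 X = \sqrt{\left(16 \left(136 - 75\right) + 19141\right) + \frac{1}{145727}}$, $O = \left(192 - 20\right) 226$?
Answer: $39179 + \frac{\sqrt{106802956168405}}{437181} \approx 39203.0$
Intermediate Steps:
$O = 38872$ ($O = 172 \cdot 226 = 38872$)
$X = \frac{\sqrt{106802956168405}}{437181}$ ($X = \frac{\sqrt{\left(16 \left(136 - 75\right) + 19141\right) + \frac{1}{145727}}}{6} = \frac{\sqrt{\left(16 \cdot 61 + 19141\right) + \frac{1}{145727}}}{6} = \frac{\sqrt{\left(976 + 19141\right) + \frac{1}{145727}}}{6} = \frac{\sqrt{20117 + \frac{1}{145727}}}{6} = \frac{\sqrt{\frac{2931590060}{145727}}}{6} = \frac{\frac{2}{145727} \sqrt{106802956168405}}{6} = \frac{\sqrt{106802956168405}}{437181} \approx 23.639$)
$V = 38872$
$\left(G{\left(-306 \right)} + V\right) + X = \left(307 + 38872\right) + \frac{\sqrt{106802956168405}}{437181} = 39179 + \frac{\sqrt{106802956168405}}{437181}$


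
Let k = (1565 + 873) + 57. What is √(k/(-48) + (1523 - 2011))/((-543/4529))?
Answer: -4529*I*√77757/6516 ≈ -193.82*I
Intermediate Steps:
k = 2495 (k = 2438 + 57 = 2495)
√(k/(-48) + (1523 - 2011))/((-543/4529)) = √(2495/(-48) + (1523 - 2011))/((-543/4529)) = √(2495*(-1/48) - 488)/((-543*1/4529)) = √(-2495/48 - 488)/(-543/4529) = √(-25919/48)*(-4529/543) = (I*√77757/12)*(-4529/543) = -4529*I*√77757/6516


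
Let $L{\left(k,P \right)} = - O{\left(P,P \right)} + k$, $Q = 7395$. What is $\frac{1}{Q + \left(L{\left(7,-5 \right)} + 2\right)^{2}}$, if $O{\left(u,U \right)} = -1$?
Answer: $\frac{1}{7495} \approx 0.00013342$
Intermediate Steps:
$L{\left(k,P \right)} = 1 + k$ ($L{\left(k,P \right)} = \left(-1\right) \left(-1\right) + k = 1 + k$)
$\frac{1}{Q + \left(L{\left(7,-5 \right)} + 2\right)^{2}} = \frac{1}{7395 + \left(\left(1 + 7\right) + 2\right)^{2}} = \frac{1}{7395 + \left(8 + 2\right)^{2}} = \frac{1}{7395 + 10^{2}} = \frac{1}{7395 + 100} = \frac{1}{7495}$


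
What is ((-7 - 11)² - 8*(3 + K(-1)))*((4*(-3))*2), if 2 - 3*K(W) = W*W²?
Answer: -7008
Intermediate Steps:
K(W) = ⅔ - W³/3 (K(W) = ⅔ - W*W²/3 = ⅔ - W³/3)
((-7 - 11)² - 8*(3 + K(-1)))*((4*(-3))*2) = ((-7 - 11)² - 8*(3 + (⅔ - ⅓*(-1)³)))*((4*(-3))*2) = ((-18)² - 8*(3 + (⅔ - ⅓*(-1))))*(-12*2) = (324 - 8*(3 + (⅔ + ⅓)))*(-24) = (324 - 8*(3 + 1))*(-24) = (324 - 8*4)*(-24) = (324 - 32)*(-24) = 292*(-24) = -7008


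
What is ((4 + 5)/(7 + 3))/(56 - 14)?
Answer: 3/140 ≈ 0.021429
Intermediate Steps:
((4 + 5)/(7 + 3))/(56 - 14) = (9/10)/42 = (9*(⅒))/42 = (1/42)*(9/10) = 3/140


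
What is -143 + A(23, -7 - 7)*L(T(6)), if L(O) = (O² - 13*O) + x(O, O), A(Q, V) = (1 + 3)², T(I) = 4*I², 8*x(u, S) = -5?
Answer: 301671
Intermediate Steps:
x(u, S) = -5/8 (x(u, S) = (⅛)*(-5) = -5/8)
A(Q, V) = 16 (A(Q, V) = 4² = 16)
L(O) = -5/8 + O² - 13*O (L(O) = (O² - 13*O) - 5/8 = -5/8 + O² - 13*O)
-143 + A(23, -7 - 7)*L(T(6)) = -143 + 16*(-5/8 + (4*6²)² - 52*6²) = -143 + 16*(-5/8 + (4*36)² - 52*36) = -143 + 16*(-5/8 + 144² - 13*144) = -143 + 16*(-5/8 + 20736 - 1872) = -143 + 16*(150907/8) = -143 + 301814 = 301671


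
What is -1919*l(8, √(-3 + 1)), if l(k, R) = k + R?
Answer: -15352 - 1919*I*√2 ≈ -15352.0 - 2713.9*I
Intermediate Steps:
l(k, R) = R + k
-1919*l(8, √(-3 + 1)) = -1919*(√(-3 + 1) + 8) = -1919*(√(-2) + 8) = -1919*(I*√2 + 8) = -1919*(8 + I*√2) = -15352 - 1919*I*√2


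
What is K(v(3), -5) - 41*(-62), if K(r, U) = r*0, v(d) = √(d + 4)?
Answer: 2542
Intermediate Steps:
v(d) = √(4 + d)
K(r, U) = 0
K(v(3), -5) - 41*(-62) = 0 - 41*(-62) = 0 + 2542 = 2542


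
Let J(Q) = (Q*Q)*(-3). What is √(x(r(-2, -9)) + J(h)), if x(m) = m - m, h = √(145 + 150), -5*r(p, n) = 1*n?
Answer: I*√885 ≈ 29.749*I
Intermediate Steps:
r(p, n) = -n/5
h = √295 ≈ 17.176
x(m) = 0
J(Q) = -3*Q² (J(Q) = Q²*(-3) = -3*Q²)
√(x(r(-2, -9)) + J(h)) = √(0 - 3*(√295)²) = √(0 - 3*295) = √(0 - 885) = √(-885) = I*√885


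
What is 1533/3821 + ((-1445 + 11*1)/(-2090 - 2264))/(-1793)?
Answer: 5981112756/14914742381 ≈ 0.40102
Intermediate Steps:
1533/3821 + ((-1445 + 11*1)/(-2090 - 2264))/(-1793) = 1533*(1/3821) + ((-1445 + 11)/(-4354))*(-1/1793) = 1533/3821 - 1434*(-1/4354)*(-1/1793) = 1533/3821 + (717/2177)*(-1/1793) = 1533/3821 - 717/3903361 = 5981112756/14914742381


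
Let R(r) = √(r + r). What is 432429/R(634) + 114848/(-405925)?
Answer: -114848/405925 + 432429*√317/634 ≈ 12144.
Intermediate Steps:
R(r) = √2*√r (R(r) = √(2*r) = √2*√r)
432429/R(634) + 114848/(-405925) = 432429/((√2*√634)) + 114848/(-405925) = 432429/((2*√317)) + 114848*(-1/405925) = 432429*(√317/634) - 114848/405925 = 432429*√317/634 - 114848/405925 = -114848/405925 + 432429*√317/634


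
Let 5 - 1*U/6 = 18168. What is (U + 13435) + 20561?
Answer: -74982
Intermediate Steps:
U = -108978 (U = 30 - 6*18168 = 30 - 109008 = -108978)
(U + 13435) + 20561 = (-108978 + 13435) + 20561 = -95543 + 20561 = -74982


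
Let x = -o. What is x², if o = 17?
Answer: 289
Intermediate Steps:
x = -17 (x = -1*17 = -17)
x² = (-17)² = 289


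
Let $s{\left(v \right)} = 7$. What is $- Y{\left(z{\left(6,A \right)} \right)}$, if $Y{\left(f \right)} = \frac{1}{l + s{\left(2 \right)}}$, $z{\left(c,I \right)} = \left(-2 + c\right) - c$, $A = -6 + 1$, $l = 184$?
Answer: $- \frac{1}{191} \approx -0.0052356$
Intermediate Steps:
$A = -5$
$z{\left(c,I \right)} = -2$
$Y{\left(f \right)} = \frac{1}{191}$ ($Y{\left(f \right)} = \frac{1}{184 + 7} = \frac{1}{191}$)
$- Y{\left(z{\left(6,A \right)} \right)} = \left(-1\right) \frac{1}{191} = - \frac{1}{191}$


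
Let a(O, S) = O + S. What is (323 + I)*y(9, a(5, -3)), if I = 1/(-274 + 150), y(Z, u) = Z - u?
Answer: 280357/124 ≈ 2260.9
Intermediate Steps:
I = -1/124 (I = 1/(-124) = -1/124 ≈ -0.0080645)
(323 + I)*y(9, a(5, -3)) = (323 - 1/124)*(9 - (5 - 3)) = 40051*(9 - 1*2)/124 = 40051*(9 - 2)/124 = (40051/124)*7 = 280357/124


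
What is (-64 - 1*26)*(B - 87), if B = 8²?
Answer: 2070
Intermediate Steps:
B = 64
(-64 - 1*26)*(B - 87) = (-64 - 1*26)*(64 - 87) = (-64 - 26)*(-23) = -90*(-23) = 2070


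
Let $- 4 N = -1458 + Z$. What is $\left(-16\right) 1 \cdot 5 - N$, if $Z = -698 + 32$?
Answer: $-611$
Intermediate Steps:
$Z = -666$
$N = 531$ ($N = - \frac{-1458 - 666}{4} = \left(- \frac{1}{4}\right) \left(-2124\right) = 531$)
$\left(-16\right) 1 \cdot 5 - N = \left(-16\right) 1 \cdot 5 - 531 = \left(-16\right) 5 - 531 = -80 - 531 = -611$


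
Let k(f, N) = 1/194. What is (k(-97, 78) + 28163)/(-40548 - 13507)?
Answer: -5463623/10486670 ≈ -0.52101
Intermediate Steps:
k(f, N) = 1/194
(k(-97, 78) + 28163)/(-40548 - 13507) = (1/194 + 28163)/(-40548 - 13507) = (5463623/194)/(-54055) = (5463623/194)*(-1/54055) = -5463623/10486670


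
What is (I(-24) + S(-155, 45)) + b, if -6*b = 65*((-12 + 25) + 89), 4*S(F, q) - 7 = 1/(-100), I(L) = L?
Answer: -450901/400 ≈ -1127.3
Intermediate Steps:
S(F, q) = 699/400 (S(F, q) = 7/4 + (¼)/(-100) = 7/4 + (¼)*(-1/100) = 7/4 - 1/400 = 699/400)
b = -1105 (b = -65*((-12 + 25) + 89)/6 = -65*(13 + 89)/6 = -65*102/6 = -⅙*6630 = -1105)
(I(-24) + S(-155, 45)) + b = (-24 + 699/400) - 1105 = -8901/400 - 1105 = -450901/400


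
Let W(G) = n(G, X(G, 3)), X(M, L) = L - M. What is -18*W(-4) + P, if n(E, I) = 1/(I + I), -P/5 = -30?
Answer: 1041/7 ≈ 148.71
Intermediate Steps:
P = 150 (P = -5*(-30) = 150)
n(E, I) = 1/(2*I)
W(G) = 1/(2*(3 - G))
-18*W(-4) + P = -(-18)/(-6 + 2*(-4)) + 150 = -(-18)/(-6 - 8) + 150 = -(-18)/(-14) + 150 = -(-18)*(-1)/14 + 150 = -18*1/14 + 150 = -9/7 + 150 = 1041/7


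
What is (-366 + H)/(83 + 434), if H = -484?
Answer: -850/517 ≈ -1.6441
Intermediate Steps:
(-366 + H)/(83 + 434) = (-366 - 484)/(83 + 434) = -850/517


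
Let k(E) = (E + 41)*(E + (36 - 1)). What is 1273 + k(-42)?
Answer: 1280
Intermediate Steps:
k(E) = (35 + E)*(41 + E) (k(E) = (41 + E)*(E + 35) = (41 + E)*(35 + E) = (35 + E)*(41 + E))
1273 + k(-42) = 1273 + (1435 + (-42)² + 76*(-42)) = 1273 + (1435 + 1764 - 3192) = 1273 + 7 = 1280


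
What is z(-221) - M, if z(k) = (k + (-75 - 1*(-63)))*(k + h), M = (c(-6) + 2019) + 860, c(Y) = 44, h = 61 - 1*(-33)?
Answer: 26668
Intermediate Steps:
h = 94 (h = 61 + 33 = 94)
M = 2923 (M = (44 + 2019) + 860 = 2063 + 860 = 2923)
z(k) = (-12 + k)*(94 + k) (z(k) = (k + (-75 - 1*(-63)))*(k + 94) = (k + (-75 + 63))*(94 + k) = (k - 12)*(94 + k) = (-12 + k)*(94 + k))
z(-221) - M = (-1128 + (-221)² + 82*(-221)) - 1*2923 = (-1128 + 48841 - 18122) - 2923 = 29591 - 2923 = 26668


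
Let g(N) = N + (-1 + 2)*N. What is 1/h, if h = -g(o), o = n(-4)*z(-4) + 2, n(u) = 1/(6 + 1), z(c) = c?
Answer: -7/20 ≈ -0.35000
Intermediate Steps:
n(u) = ⅐ (n(u) = 1/7 = ⅐)
o = 10/7 (o = (⅐)*(-4) + 2 = -4/7 + 2 = 10/7 ≈ 1.4286)
g(N) = 2*N (g(N) = N + 1*N = N + N = 2*N)
h = -20/7 (h = -2*10/7 = -1*20/7 = -20/7 ≈ -2.8571)
1/h = 1/(-20/7) = -7/20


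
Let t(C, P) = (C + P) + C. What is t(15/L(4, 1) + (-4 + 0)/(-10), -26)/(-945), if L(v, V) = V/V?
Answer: -8/1575 ≈ -0.0050794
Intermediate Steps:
L(v, V) = 1
t(C, P) = P + 2*C
t(15/L(4, 1) + (-4 + 0)/(-10), -26)/(-945) = (-26 + 2*(15/1 + (-4 + 0)/(-10)))/(-945) = (-26 + 2*(15*1 - 4*(-1/10)))*(-1/945) = (-26 + 2*(15 + 2/5))*(-1/945) = (-26 + 2*(77/5))*(-1/945) = (-26 + 154/5)*(-1/945) = (24/5)*(-1/945) = -8/1575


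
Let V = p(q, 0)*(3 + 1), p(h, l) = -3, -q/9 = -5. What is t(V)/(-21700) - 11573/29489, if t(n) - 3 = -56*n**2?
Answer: -13423271/639911300 ≈ -0.020977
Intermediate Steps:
q = 45 (q = -9*(-5) = 45)
V = -12 (V = -3*(3 + 1) = -3*4 = -12)
t(n) = 3 - 56*n**2
t(V)/(-21700) - 11573/29489 = (3 - 56*(-12)**2)/(-21700) - 11573/29489 = (3 - 56*144)*(-1/21700) - 11573*1/29489 = (3 - 8064)*(-1/21700) - 11573/29489 = -8061*(-1/21700) - 11573/29489 = 8061/21700 - 11573/29489 = -13423271/639911300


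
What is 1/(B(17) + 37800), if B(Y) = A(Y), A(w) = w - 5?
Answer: 1/37812 ≈ 2.6447e-5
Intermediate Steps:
A(w) = -5 + w
B(Y) = -5 + Y
1/(B(17) + 37800) = 1/((-5 + 17) + 37800) = 1/(12 + 37800) = 1/37812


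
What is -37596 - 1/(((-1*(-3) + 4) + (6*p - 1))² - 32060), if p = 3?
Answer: -1183672463/31484 ≈ -37596.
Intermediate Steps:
-37596 - 1/(((-1*(-3) + 4) + (6*p - 1))² - 32060) = -37596 - 1/(((-1*(-3) + 4) + (6*3 - 1))² - 32060) = -37596 - 1/(((3 + 4) + (18 - 1))² - 32060) = -37596 - 1/((7 + 17)² - 32060) = -37596 - 1/(24² - 32060) = -37596 - 1/(576 - 32060) = -37596 - 1/(-31484) = -37596 - 1*(-1/31484) = -37596 + 1/31484 = -1183672463/31484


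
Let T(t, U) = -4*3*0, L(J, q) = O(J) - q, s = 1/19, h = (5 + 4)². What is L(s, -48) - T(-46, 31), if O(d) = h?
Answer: 129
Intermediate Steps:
h = 81 (h = 9² = 81)
O(d) = 81
s = 1/19 ≈ 0.052632
L(J, q) = 81 - q
T(t, U) = 0 (T(t, U) = -12*0 = 0)
L(s, -48) - T(-46, 31) = (81 - 1*(-48)) - 1*0 = (81 + 48) + 0 = 129 + 0 = 129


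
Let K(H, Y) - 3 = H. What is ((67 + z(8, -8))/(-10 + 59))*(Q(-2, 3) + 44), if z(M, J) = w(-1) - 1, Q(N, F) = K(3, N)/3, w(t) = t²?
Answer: 3082/49 ≈ 62.898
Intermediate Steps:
K(H, Y) = 3 + H
Q(N, F) = 2 (Q(N, F) = (3 + 3)/3 = 6*(⅓) = 2)
z(M, J) = 0 (z(M, J) = (-1)² - 1 = 1 - 1 = 0)
((67 + z(8, -8))/(-10 + 59))*(Q(-2, 3) + 44) = ((67 + 0)/(-10 + 59))*(2 + 44) = (67/49)*46 = 3082/49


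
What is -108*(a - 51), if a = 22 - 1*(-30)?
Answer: -108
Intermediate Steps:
a = 52 (a = 22 + 30 = 52)
-108*(a - 51) = -108*(52 - 51) = -108*1 = -108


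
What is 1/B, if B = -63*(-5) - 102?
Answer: 1/213 ≈ 0.0046948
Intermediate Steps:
B = 213 (B = 315 - 102 = 213)
1/B = 1/213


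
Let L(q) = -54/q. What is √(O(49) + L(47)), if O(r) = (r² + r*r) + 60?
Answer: 2*√2684405/47 ≈ 69.720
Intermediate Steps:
O(r) = 60 + 2*r² (O(r) = (r² + r²) + 60 = 2*r² + 60 = 60 + 2*r²)
√(O(49) + L(47)) = √((60 + 2*49²) - 54/47) = √((60 + 2*2401) - 54*1/47) = √((60 + 4802) - 54/47) = √(4862 - 54/47) = √(228460/47) = 2*√2684405/47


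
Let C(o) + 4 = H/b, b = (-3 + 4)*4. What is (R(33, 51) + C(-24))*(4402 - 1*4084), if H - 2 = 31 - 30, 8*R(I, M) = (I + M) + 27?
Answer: 13515/4 ≈ 3378.8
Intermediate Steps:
R(I, M) = 27/8 + I/8 + M/8 (R(I, M) = ((I + M) + 27)/8 = (27 + I + M)/8 = 27/8 + I/8 + M/8)
H = 3 (H = 2 + (31 - 30) = 2 + 1 = 3)
b = 4 (b = 1*4 = 4)
C(o) = -13/4 (C(o) = -4 + 3/4 = -4 + 3*(¼) = -4 + ¾ = -13/4)
(R(33, 51) + C(-24))*(4402 - 1*4084) = ((27/8 + (⅛)*33 + (⅛)*51) - 13/4)*(4402 - 1*4084) = ((27/8 + 33/8 + 51/8) - 13/4)*(4402 - 4084) = (111/8 - 13/4)*318 = (85/8)*318 = 13515/4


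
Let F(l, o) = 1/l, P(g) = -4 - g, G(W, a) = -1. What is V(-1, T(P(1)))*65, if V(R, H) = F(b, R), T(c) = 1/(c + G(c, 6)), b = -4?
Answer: -65/4 ≈ -16.250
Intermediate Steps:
T(c) = 1/(-1 + c) (T(c) = 1/(c - 1) = 1/(-1 + c))
V(R, H) = -1/4 (V(R, H) = 1/(-4) = -1/4)
V(-1, T(P(1)))*65 = -1/4*65 = -65/4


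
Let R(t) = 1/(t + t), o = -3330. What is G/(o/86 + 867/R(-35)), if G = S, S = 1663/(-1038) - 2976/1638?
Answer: 13886807/246661481430 ≈ 5.6299e-5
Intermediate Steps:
R(t) = 1/(2*t)
S = -322949/94458 (S = 1663*(-1/1038) - 2976*1/1638 = -1663/1038 - 496/273 = -322949/94458 ≈ -3.4190)
G = -322949/94458 ≈ -3.4190
G/(o/86 + 867/R(-35)) = -322949/(94458*(-3330/86 + 867/(((1/2)/(-35))))) = -322949/(94458*(-3330*1/86 + 867/(((1/2)*(-1/35))))) = -322949/(94458*(-1665/43 + 867/(-1/70))) = -322949/(94458*(-1665/43 + 867*(-70))) = -322949/(94458*(-1665/43 - 60690)) = -322949/(94458*(-2611335/43)) = -322949/94458*(-43/2611335) = 13886807/246661481430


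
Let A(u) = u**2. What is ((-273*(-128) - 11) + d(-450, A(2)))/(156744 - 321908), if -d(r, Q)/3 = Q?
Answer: -34921/165164 ≈ -0.21143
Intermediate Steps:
d(r, Q) = -3*Q
((-273*(-128) - 11) + d(-450, A(2)))/(156744 - 321908) = ((-273*(-128) - 11) - 3*2**2)/(156744 - 321908) = ((34944 - 11) - 3*4)/(-165164) = (34933 - 12)*(-1/165164) = 34921*(-1/165164) = -34921/165164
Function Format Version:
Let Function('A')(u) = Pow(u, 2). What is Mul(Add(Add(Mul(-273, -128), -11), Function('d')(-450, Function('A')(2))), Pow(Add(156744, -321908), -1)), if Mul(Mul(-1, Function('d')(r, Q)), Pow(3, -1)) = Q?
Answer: Rational(-34921, 165164) ≈ -0.21143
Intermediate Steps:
Function('d')(r, Q) = Mul(-3, Q)
Mul(Add(Add(Mul(-273, -128), -11), Function('d')(-450, Function('A')(2))), Pow(Add(156744, -321908), -1)) = Mul(Add(Add(Mul(-273, -128), -11), Mul(-3, Pow(2, 2))), Pow(Add(156744, -321908), -1)) = Mul(Add(Add(34944, -11), Mul(-3, 4)), Pow(-165164, -1)) = Mul(Add(34933, -12), Rational(-1, 165164)) = Mul(34921, Rational(-1, 165164)) = Rational(-34921, 165164)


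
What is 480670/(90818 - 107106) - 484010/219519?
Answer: -56699876305/1787762736 ≈ -31.716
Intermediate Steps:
480670/(90818 - 107106) - 484010/219519 = 480670/(-16288) - 484010*1/219519 = 480670*(-1/16288) - 484010/219519 = -240335/8144 - 484010/219519 = -56699876305/1787762736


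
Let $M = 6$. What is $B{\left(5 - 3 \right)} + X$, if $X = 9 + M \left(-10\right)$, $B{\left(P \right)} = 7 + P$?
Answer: $-42$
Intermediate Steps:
$X = -51$ ($X = 9 + 6 \left(-10\right) = 9 - 60 = -51$)
$B{\left(5 - 3 \right)} + X = \left(7 + \left(5 - 3\right)\right) - 51 = \left(7 + 2\right) - 51 = 9 - 51 = -42$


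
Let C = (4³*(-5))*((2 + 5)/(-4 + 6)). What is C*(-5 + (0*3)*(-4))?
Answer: 5600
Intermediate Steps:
C = -1120 (C = (64*(-5))*(7/2) = -2240/2 = -320*7/2 = -1120)
C*(-5 + (0*3)*(-4)) = -1120*(-5 + (0*3)*(-4)) = -1120*(-5 + 0*(-4)) = -1120*(-5 + 0) = -1120*(-5) = 5600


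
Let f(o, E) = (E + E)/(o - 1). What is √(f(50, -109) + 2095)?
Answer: √102437/7 ≈ 45.723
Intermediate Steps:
f(o, E) = 2*E/(-1 + o) (f(o, E) = (2*E)/(-1 + o) = 2*E/(-1 + o))
√(f(50, -109) + 2095) = √(2*(-109)/(-1 + 50) + 2095) = √(2*(-109)/49 + 2095) = √(2*(-109)*(1/49) + 2095) = √(-218/49 + 2095) = √(102437/49) = √102437/7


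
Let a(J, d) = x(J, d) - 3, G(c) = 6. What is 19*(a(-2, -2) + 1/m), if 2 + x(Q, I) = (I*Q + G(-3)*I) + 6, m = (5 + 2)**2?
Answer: -6498/49 ≈ -132.61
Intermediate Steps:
m = 49 (m = 7**2 = 49)
x(Q, I) = 4 + 6*I + I*Q (x(Q, I) = -2 + ((I*Q + 6*I) + 6) = -2 + ((6*I + I*Q) + 6) = -2 + (6 + 6*I + I*Q) = 4 + 6*I + I*Q)
a(J, d) = 1 + 6*d + J*d (a(J, d) = (4 + 6*d + d*J) - 3 = (4 + 6*d + J*d) - 3 = 1 + 6*d + J*d)
19*(a(-2, -2) + 1/m) = 19*((1 + 6*(-2) - 2*(-2)) + 1/49) = 19*((1 - 12 + 4) + 1/49) = 19*(-7 + 1/49) = 19*(-342/49) = -6498/49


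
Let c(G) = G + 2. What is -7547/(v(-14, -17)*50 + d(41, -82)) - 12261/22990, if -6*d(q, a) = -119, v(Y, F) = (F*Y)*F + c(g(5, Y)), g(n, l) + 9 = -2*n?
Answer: -13902440661/28019775190 ≈ -0.49617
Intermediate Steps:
g(n, l) = -9 - 2*n
c(G) = 2 + G
v(Y, F) = -17 + Y*F² (v(Y, F) = (F*Y)*F + (2 + (-9 - 2*5)) = Y*F² + (2 + (-9 - 10)) = Y*F² + (2 - 19) = Y*F² - 17 = -17 + Y*F²)
d(q, a) = 119/6 (d(q, a) = -⅙*(-119) = 119/6)
-7547/(v(-14, -17)*50 + d(41, -82)) - 12261/22990 = -7547/((-17 - 14*(-17)²)*50 + 119/6) - 12261/22990 = -7547/((-17 - 14*289)*50 + 119/6) - 12261*1/22990 = -7547/((-17 - 4046)*50 + 119/6) - 12261/22990 = -7547/(-4063*50 + 119/6) - 12261/22990 = -7547/(-203150 + 119/6) - 12261/22990 = -7547/(-1218781/6) - 12261/22990 = -7547*(-6/1218781) - 12261/22990 = 45282/1218781 - 12261/22990 = -13902440661/28019775190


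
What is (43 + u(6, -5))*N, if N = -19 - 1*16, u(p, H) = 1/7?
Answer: -1510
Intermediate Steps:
u(p, H) = ⅐
N = -35 (N = -19 - 16 = -35)
(43 + u(6, -5))*N = (43 + ⅐)*(-35) = (302/7)*(-35) = -1510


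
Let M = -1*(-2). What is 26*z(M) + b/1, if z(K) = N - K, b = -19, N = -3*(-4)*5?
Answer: 1489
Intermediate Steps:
M = 2
N = 60 (N = 12*5 = 60)
z(K) = 60 - K
26*z(M) + b/1 = 26*(60 - 1*2) - 19/1 = 26*(60 - 2) - 19*1 = 26*58 - 19 = 1508 - 19 = 1489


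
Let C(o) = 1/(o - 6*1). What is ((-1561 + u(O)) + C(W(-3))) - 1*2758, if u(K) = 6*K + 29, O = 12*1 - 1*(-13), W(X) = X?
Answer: -37261/9 ≈ -4140.1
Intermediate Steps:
O = 25 (O = 12 + 13 = 25)
u(K) = 29 + 6*K
C(o) = 1/(-6 + o) (C(o) = 1/(o - 6) = 1/(-6 + o))
((-1561 + u(O)) + C(W(-3))) - 1*2758 = ((-1561 + (29 + 6*25)) + 1/(-6 - 3)) - 1*2758 = ((-1561 + (29 + 150)) + 1/(-9)) - 2758 = ((-1561 + 179) - ⅑) - 2758 = (-1382 - ⅑) - 2758 = -12439/9 - 2758 = -37261/9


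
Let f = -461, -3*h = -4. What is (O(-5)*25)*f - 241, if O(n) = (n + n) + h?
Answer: 298927/3 ≈ 99642.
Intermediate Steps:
h = 4/3 (h = -1/3*(-4) = 4/3 ≈ 1.3333)
O(n) = 4/3 + 2*n (O(n) = (n + n) + 4/3 = 2*n + 4/3 = 4/3 + 2*n)
(O(-5)*25)*f - 241 = ((4/3 + 2*(-5))*25)*(-461) - 241 = ((4/3 - 10)*25)*(-461) - 241 = -26/3*25*(-461) - 241 = -650/3*(-461) - 241 = 299650/3 - 241 = 298927/3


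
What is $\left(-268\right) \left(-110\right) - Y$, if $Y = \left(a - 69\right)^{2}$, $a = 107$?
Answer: $28036$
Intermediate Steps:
$Y = 1444$ ($Y = \left(107 - 69\right)^{2} = 38^{2} = 1444$)
$\left(-268\right) \left(-110\right) - Y = \left(-268\right) \left(-110\right) - 1444 = 29480 - 1444 = 28036$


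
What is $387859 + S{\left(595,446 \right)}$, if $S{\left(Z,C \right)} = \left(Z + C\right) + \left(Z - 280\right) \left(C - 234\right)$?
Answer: $455680$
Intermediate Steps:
$S{\left(Z,C \right)} = C + Z + \left(-280 + Z\right) \left(-234 + C\right)$ ($S{\left(Z,C \right)} = \left(C + Z\right) + \left(-280 + Z\right) \left(-234 + C\right) = C + Z + \left(-280 + Z\right) \left(-234 + C\right)$)
$387859 + S{\left(595,446 \right)} = 387859 + \left(65520 - 124434 - 138635 + 446 \cdot 595\right) = 387859 + \left(65520 - 124434 - 138635 + 265370\right) = 387859 + 67821 = 455680$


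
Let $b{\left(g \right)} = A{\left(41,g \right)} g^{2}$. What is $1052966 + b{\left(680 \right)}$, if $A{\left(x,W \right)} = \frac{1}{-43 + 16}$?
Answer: $\frac{27967682}{27} \approx 1.0358 \cdot 10^{6}$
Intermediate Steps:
$A{\left(x,W \right)} = - \frac{1}{27}$ ($A{\left(x,W \right)} = \frac{1}{-27} = - \frac{1}{27}$)
$b{\left(g \right)} = - \frac{g^{2}}{27}$
$1052966 + b{\left(680 \right)} = 1052966 - \frac{680^{2}}{27} = 1052966 - \frac{462400}{27} = \frac{27967682}{27}$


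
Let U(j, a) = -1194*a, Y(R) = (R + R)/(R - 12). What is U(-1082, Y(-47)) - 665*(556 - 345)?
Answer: -8390821/59 ≈ -1.4222e+5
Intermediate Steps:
Y(R) = 2*R/(-12 + R) (Y(R) = (2*R)/(-12 + R) = 2*R/(-12 + R))
U(-1082, Y(-47)) - 665*(556 - 345) = -2388*(-47)/(-12 - 47) - 665*(556 - 345) = -2388*(-47)/(-59) - 665*211 = -2388*(-47)*(-1)/59 - 1*140315 = -1194*94/59 - 140315 = -112236/59 - 140315 = -8390821/59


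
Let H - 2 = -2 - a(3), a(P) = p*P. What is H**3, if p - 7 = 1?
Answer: -13824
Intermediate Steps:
p = 8 (p = 7 + 1 = 8)
a(P) = 8*P
H = -24 (H = 2 + (-2 - 8*3) = 2 + (-2 - 1*24) = 2 + (-2 - 24) = 2 - 26 = -24)
H**3 = (-24)**3 = -13824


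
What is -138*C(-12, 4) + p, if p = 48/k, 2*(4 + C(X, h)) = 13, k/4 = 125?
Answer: -43113/125 ≈ -344.90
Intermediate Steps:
k = 500 (k = 4*125 = 500)
C(X, h) = 5/2 (C(X, h) = -4 + (½)*13 = -4 + 13/2 = 5/2)
p = 12/125 (p = 48/500 = 48*(1/500) = 12/125 ≈ 0.096000)
-138*C(-12, 4) + p = -138*5/2 + 12/125 = -345 + 12/125 = -43113/125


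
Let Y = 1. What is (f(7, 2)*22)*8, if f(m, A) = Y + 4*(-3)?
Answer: -1936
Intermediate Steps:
f(m, A) = -11 (f(m, A) = 1 + 4*(-3) = 1 - 12 = -11)
(f(7, 2)*22)*8 = -11*22*8 = -242*8 = -1936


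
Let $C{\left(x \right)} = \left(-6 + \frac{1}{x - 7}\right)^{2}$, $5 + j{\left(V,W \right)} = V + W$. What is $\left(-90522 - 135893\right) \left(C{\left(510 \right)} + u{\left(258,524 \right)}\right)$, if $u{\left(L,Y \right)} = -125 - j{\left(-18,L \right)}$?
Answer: $\frac{18561717020665}{253009} \approx 7.3364 \cdot 10^{7}$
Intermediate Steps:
$j{\left(V,W \right)} = -5 + V + W$ ($j{\left(V,W \right)} = -5 + \left(V + W\right) = -5 + V + W$)
$u{\left(L,Y \right)} = -102 - L$ ($u{\left(L,Y \right)} = -125 - \left(-5 - 18 + L\right) = -125 - \left(-23 + L\right) = -102 - L$)
$C{\left(x \right)} = \left(-6 + \frac{1}{-7 + x}\right)^{2}$
$\left(-90522 - 135893\right) \left(C{\left(510 \right)} + u{\left(258,524 \right)}\right) = \left(-90522 - 135893\right) \left(\frac{\left(-43 + 6 \cdot 510\right)^{2}}{\left(-7 + 510\right)^{2}} - 360\right) = - 226415 \left(\frac{\left(-43 + 3060\right)^{2}}{253009} - 360\right) = - 226415 \left(3017^{2} \cdot \frac{1}{253009} - 360\right) = - 226415 \left(9102289 \cdot \frac{1}{253009} - 360\right) = - 226415 \left(\frac{9102289}{253009} - 360\right) = \left(-226415\right) \left(- \frac{81980951}{253009}\right) = \frac{18561717020665}{253009}$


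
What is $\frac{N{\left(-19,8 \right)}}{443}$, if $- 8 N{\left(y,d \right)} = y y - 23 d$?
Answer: $- \frac{177}{3544} \approx -0.049944$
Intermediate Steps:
$N{\left(y,d \right)} = - \frac{y^{2}}{8} + \frac{23 d}{8}$ ($N{\left(y,d \right)} = - \frac{y y - 23 d}{8} = - \frac{y^{2} - 23 d}{8} = - \frac{y^{2}}{8} + \frac{23 d}{8}$)
$\frac{N{\left(-19,8 \right)}}{443} = \frac{- \frac{\left(-19\right)^{2}}{8} + \frac{23}{8} \cdot 8}{443} = \left(\left(- \frac{1}{8}\right) 361 + 23\right) \frac{1}{443} = \left(- \frac{361}{8} + 23\right) \frac{1}{443} = \left(- \frac{177}{8}\right) \frac{1}{443} = - \frac{177}{3544}$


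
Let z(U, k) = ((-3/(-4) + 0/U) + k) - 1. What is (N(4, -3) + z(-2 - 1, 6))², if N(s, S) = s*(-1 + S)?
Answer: 1681/16 ≈ 105.06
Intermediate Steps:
z(U, k) = -¼ + k (z(U, k) = ((-3*(-¼) + 0) + k) - 1 = ((¾ + 0) + k) - 1 = (¾ + k) - 1 = -¼ + k)
(N(4, -3) + z(-2 - 1, 6))² = (4*(-1 - 3) + (-¼ + 6))² = (4*(-4) + 23/4)² = (-16 + 23/4)² = (-41/4)² = 1681/16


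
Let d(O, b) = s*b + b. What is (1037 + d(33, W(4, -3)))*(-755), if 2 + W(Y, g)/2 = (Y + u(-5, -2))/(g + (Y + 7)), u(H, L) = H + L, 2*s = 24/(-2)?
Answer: -3203465/4 ≈ -8.0087e+5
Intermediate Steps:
s = -6 (s = (24/(-2))/2 = (24*(-1/2))/2 = (1/2)*(-12) = -6)
W(Y, g) = -4 + 2*(-7 + Y)/(7 + Y + g) (W(Y, g) = -4 + 2*((Y + (-5 - 2))/(g + (Y + 7))) = -4 + 2*((Y - 7)/(g + (7 + Y))) = -4 + 2*((-7 + Y)/(7 + Y + g)) = -4 + 2*(-7 + Y)/(7 + Y + g))
d(O, b) = -5*b (d(O, b) = -6*b + b = -5*b)
(1037 + d(33, W(4, -3)))*(-755) = (1037 - 10*(-21 - 1*4 - 2*(-3))/(7 + 4 - 3))*(-755) = (1037 - 10*(-21 - 4 + 6)/8)*(-755) = (1037 - 10*(-19)/8)*(-755) = (1037 - 5*(-19/4))*(-755) = (1037 + 95/4)*(-755) = (4243/4)*(-755) = -3203465/4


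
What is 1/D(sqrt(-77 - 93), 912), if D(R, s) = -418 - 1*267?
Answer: -1/685 ≈ -0.0014599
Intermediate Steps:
D(R, s) = -685 (D(R, s) = -418 - 267 = -685)
1/D(sqrt(-77 - 93), 912) = 1/(-685) = -1/685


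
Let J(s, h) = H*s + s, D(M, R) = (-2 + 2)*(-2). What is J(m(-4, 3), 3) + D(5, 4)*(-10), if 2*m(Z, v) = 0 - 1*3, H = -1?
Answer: 0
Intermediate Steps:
D(M, R) = 0 (D(M, R) = 0*(-2) = 0)
m(Z, v) = -3/2 (m(Z, v) = (0 - 1*3)/2 = (0 - 3)/2 = (1/2)*(-3) = -3/2)
J(s, h) = 0 (J(s, h) = -s + s = 0)
J(m(-4, 3), 3) + D(5, 4)*(-10) = 0 + 0*(-10) = 0 + 0 = 0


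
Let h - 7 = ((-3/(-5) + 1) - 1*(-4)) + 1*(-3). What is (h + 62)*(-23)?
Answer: -8234/5 ≈ -1646.8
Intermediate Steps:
h = 48/5 (h = 7 + (((-3/(-5) + 1) - 1*(-4)) + 1*(-3)) = 7 + (((-3*(-1/5) + 1) + 4) - 3) = 7 + (((3/5 + 1) + 4) - 3) = 7 + ((8/5 + 4) - 3) = 7 + (28/5 - 3) = 7 + 13/5 = 48/5 ≈ 9.6000)
(h + 62)*(-23) = (48/5 + 62)*(-23) = (358/5)*(-23) = -8234/5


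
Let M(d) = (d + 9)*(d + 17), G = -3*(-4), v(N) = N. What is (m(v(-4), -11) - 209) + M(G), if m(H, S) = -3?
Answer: 397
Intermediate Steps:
G = 12
M(d) = (9 + d)*(17 + d)
(m(v(-4), -11) - 209) + M(G) = (-3 - 209) + (153 + 12² + 26*12) = -212 + (153 + 144 + 312) = -212 + 609 = 397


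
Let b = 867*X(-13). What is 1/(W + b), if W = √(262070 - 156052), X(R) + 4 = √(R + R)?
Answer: 1/(-3468 + √106018 + 867*I*√26) ≈ -0.00010682 - 0.00015027*I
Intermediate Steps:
X(R) = -4 + √2*√R (X(R) = -4 + √(R + R) = -4 + √(2*R) = -4 + √2*√R)
W = √106018 ≈ 325.60
b = -3468 + 867*I*√26 (b = 867*(-4 + √2*√(-13)) = 867*(-4 + √2*(I*√13)) = 867*(-4 + I*√26) = -3468 + 867*I*√26 ≈ -3468.0 + 4420.9*I)
1/(W + b) = 1/(√106018 + (-3468 + 867*I*√26)) = 1/(-3468 + √106018 + 867*I*√26)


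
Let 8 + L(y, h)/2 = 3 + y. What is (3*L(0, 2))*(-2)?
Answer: 60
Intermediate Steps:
L(y, h) = -10 + 2*y (L(y, h) = -16 + 2*(3 + y) = -16 + (6 + 2*y) = -10 + 2*y)
(3*L(0, 2))*(-2) = (3*(-10 + 2*0))*(-2) = (3*(-10 + 0))*(-2) = (3*(-10))*(-2) = -30*(-2) = 60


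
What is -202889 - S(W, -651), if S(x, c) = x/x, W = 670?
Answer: -202890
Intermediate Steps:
S(x, c) = 1
-202889 - S(W, -651) = -202889 - 1*1 = -202889 - 1 = -202890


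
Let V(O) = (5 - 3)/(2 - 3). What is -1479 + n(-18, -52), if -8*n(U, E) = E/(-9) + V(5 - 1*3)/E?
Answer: -2770049/1872 ≈ -1479.7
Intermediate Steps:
V(O) = -2 (V(O) = 2/(-1) = 2*(-1) = -2)
n(U, E) = 1/(4*E) + E/72 (n(U, E) = -(E/(-9) - 2/E)/8 = -(E*(-⅑) - 2/E)/8 = -(-E/9 - 2/E)/8 = -(-2/E - E/9)/8 = 1/(4*E) + E/72)
-1479 + n(-18, -52) = -1479 + (1/72)*(18 + (-52)²)/(-52) = -1479 + (1/72)*(-1/52)*(18 + 2704) = -1479 + (1/72)*(-1/52)*2722 = -1479 - 1361/1872 = -2770049/1872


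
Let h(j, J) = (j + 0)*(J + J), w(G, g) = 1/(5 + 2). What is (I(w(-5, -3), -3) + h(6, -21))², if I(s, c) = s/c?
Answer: 28015849/441 ≈ 63528.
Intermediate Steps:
w(G, g) = ⅐ (w(G, g) = 1/7 = ⅐)
h(j, J) = 2*J*j (h(j, J) = j*(2*J) = 2*J*j)
(I(w(-5, -3), -3) + h(6, -21))² = ((⅐)/(-3) + 2*(-21)*6)² = ((⅐)*(-⅓) - 252)² = (-1/21 - 252)² = (-5293/21)² = 28015849/441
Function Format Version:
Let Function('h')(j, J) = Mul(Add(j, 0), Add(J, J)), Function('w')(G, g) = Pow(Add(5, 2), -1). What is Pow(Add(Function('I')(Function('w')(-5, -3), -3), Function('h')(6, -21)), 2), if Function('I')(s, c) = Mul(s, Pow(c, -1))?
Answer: Rational(28015849, 441) ≈ 63528.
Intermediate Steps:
Function('w')(G, g) = Rational(1, 7) (Function('w')(G, g) = Pow(7, -1) = Rational(1, 7))
Function('h')(j, J) = Mul(2, J, j) (Function('h')(j, J) = Mul(j, Mul(2, J)) = Mul(2, J, j))
Pow(Add(Function('I')(Function('w')(-5, -3), -3), Function('h')(6, -21)), 2) = Pow(Add(Mul(Rational(1, 7), Pow(-3, -1)), Mul(2, -21, 6)), 2) = Pow(Add(Mul(Rational(1, 7), Rational(-1, 3)), -252), 2) = Pow(Add(Rational(-1, 21), -252), 2) = Pow(Rational(-5293, 21), 2) = Rational(28015849, 441)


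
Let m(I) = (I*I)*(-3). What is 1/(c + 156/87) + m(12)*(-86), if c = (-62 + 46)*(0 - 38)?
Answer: 656995997/17684 ≈ 37152.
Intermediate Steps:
m(I) = -3*I² (m(I) = I²*(-3) = -3*I²)
c = 608 (c = -16*(-38) = 608)
1/(c + 156/87) + m(12)*(-86) = 1/(608 + 156/87) - 3*12²*(-86) = 1/(608 + 156*(1/87)) - 3*144*(-86) = 1/(608 + 52/29) - 432*(-86) = 1/(17684/29) + 37152 = 29/17684 + 37152 = 656995997/17684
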